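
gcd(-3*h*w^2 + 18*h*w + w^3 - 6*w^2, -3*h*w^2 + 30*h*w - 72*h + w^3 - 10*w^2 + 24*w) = -3*h*w + 18*h + w^2 - 6*w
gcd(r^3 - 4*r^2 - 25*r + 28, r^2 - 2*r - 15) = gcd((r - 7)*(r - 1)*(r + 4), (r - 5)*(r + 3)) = 1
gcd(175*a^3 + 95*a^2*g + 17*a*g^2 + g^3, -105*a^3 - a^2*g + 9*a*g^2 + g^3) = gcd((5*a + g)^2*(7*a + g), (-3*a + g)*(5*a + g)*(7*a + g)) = 35*a^2 + 12*a*g + g^2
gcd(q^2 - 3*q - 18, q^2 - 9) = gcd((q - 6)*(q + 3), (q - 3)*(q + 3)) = q + 3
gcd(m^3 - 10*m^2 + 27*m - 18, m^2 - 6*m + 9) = m - 3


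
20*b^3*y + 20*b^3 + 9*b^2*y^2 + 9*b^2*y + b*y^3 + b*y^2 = (4*b + y)*(5*b + y)*(b*y + b)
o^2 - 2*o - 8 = (o - 4)*(o + 2)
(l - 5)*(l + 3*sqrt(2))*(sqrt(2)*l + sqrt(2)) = sqrt(2)*l^3 - 4*sqrt(2)*l^2 + 6*l^2 - 24*l - 5*sqrt(2)*l - 30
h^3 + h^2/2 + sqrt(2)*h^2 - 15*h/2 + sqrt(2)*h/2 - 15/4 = (h + 1/2)*(h - 3*sqrt(2)/2)*(h + 5*sqrt(2)/2)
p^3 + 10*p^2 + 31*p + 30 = (p + 2)*(p + 3)*(p + 5)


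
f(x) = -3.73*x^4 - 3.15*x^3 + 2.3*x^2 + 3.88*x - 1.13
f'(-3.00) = 307.87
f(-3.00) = -209.15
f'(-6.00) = 2858.80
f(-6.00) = -4095.29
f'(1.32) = -40.83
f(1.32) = -10.57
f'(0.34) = 3.77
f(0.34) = 0.28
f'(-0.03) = 3.73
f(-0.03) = -1.24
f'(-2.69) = 213.54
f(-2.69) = -128.92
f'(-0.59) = 0.94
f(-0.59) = -2.42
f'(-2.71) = 218.96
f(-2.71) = -133.24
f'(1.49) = -59.60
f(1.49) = -19.05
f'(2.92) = -434.73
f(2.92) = -319.78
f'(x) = -14.92*x^3 - 9.45*x^2 + 4.6*x + 3.88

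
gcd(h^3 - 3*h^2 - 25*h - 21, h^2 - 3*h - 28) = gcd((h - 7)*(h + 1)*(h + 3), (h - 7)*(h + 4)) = h - 7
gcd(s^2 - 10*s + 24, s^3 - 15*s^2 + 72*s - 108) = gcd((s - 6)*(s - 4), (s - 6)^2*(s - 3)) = s - 6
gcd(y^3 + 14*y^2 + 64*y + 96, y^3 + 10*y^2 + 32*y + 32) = y^2 + 8*y + 16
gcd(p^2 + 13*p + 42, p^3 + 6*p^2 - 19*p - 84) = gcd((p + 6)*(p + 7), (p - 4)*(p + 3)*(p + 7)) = p + 7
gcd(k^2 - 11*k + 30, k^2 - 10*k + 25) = k - 5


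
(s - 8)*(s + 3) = s^2 - 5*s - 24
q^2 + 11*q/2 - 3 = (q - 1/2)*(q + 6)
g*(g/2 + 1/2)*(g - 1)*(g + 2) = g^4/2 + g^3 - g^2/2 - g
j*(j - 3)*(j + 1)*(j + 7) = j^4 + 5*j^3 - 17*j^2 - 21*j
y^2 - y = y*(y - 1)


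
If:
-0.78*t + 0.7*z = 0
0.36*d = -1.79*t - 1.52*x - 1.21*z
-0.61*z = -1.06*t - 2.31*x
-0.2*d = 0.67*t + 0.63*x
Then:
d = 0.00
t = 0.00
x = 0.00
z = 0.00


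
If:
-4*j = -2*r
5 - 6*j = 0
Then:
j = 5/6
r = 5/3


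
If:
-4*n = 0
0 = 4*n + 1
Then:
No Solution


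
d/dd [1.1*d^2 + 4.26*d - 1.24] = 2.2*d + 4.26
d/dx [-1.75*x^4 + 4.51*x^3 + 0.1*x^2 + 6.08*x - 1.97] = -7.0*x^3 + 13.53*x^2 + 0.2*x + 6.08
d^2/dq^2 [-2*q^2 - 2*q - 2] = -4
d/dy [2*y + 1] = 2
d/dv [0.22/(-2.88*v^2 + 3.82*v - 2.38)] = (1.2672*v - 0.8404)/(2.88*v^2 - 3.82*v + 2.38)^2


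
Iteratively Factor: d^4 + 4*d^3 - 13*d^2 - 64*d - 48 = (d + 1)*(d^3 + 3*d^2 - 16*d - 48) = (d - 4)*(d + 1)*(d^2 + 7*d + 12) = (d - 4)*(d + 1)*(d + 3)*(d + 4)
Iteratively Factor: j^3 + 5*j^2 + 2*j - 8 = (j + 2)*(j^2 + 3*j - 4) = (j + 2)*(j + 4)*(j - 1)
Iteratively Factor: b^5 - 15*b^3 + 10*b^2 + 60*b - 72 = (b - 2)*(b^4 + 2*b^3 - 11*b^2 - 12*b + 36) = (b - 2)*(b + 3)*(b^3 - b^2 - 8*b + 12) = (b - 2)^2*(b + 3)*(b^2 + b - 6) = (b - 2)^2*(b + 3)^2*(b - 2)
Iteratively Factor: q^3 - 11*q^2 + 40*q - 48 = (q - 4)*(q^2 - 7*q + 12) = (q - 4)*(q - 3)*(q - 4)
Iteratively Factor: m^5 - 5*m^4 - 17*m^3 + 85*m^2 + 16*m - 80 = (m + 4)*(m^4 - 9*m^3 + 19*m^2 + 9*m - 20) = (m - 1)*(m + 4)*(m^3 - 8*m^2 + 11*m + 20) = (m - 4)*(m - 1)*(m + 4)*(m^2 - 4*m - 5) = (m - 4)*(m - 1)*(m + 1)*(m + 4)*(m - 5)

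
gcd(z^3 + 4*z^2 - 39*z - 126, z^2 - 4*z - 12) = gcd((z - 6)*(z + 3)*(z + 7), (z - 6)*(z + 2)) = z - 6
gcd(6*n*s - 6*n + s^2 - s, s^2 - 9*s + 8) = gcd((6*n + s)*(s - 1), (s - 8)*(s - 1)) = s - 1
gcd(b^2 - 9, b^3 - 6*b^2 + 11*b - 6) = b - 3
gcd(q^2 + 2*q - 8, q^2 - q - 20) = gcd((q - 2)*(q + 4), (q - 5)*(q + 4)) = q + 4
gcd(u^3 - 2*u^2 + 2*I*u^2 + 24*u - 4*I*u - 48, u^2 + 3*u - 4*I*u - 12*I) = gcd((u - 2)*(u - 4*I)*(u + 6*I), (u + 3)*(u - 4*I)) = u - 4*I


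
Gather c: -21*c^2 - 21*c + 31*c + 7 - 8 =-21*c^2 + 10*c - 1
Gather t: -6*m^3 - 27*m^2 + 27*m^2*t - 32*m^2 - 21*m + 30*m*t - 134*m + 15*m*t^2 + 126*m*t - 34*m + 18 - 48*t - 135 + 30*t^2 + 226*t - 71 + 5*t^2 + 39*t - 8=-6*m^3 - 59*m^2 - 189*m + t^2*(15*m + 35) + t*(27*m^2 + 156*m + 217) - 196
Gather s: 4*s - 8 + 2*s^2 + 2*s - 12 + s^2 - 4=3*s^2 + 6*s - 24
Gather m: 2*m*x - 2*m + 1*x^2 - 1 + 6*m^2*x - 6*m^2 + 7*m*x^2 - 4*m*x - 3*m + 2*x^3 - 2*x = m^2*(6*x - 6) + m*(7*x^2 - 2*x - 5) + 2*x^3 + x^2 - 2*x - 1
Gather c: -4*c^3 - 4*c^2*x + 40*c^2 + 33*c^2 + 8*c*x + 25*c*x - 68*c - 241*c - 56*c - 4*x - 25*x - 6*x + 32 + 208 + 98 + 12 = -4*c^3 + c^2*(73 - 4*x) + c*(33*x - 365) - 35*x + 350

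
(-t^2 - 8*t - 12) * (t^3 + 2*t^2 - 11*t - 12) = -t^5 - 10*t^4 - 17*t^3 + 76*t^2 + 228*t + 144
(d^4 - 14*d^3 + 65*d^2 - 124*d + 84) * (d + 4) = d^5 - 10*d^4 + 9*d^3 + 136*d^2 - 412*d + 336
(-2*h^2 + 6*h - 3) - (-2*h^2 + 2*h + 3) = 4*h - 6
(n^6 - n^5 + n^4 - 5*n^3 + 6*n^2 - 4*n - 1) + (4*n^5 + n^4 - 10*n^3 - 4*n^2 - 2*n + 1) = n^6 + 3*n^5 + 2*n^4 - 15*n^3 + 2*n^2 - 6*n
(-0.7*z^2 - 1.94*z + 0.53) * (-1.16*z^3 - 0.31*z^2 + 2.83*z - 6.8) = 0.812*z^5 + 2.4674*z^4 - 1.9944*z^3 - 0.8945*z^2 + 14.6919*z - 3.604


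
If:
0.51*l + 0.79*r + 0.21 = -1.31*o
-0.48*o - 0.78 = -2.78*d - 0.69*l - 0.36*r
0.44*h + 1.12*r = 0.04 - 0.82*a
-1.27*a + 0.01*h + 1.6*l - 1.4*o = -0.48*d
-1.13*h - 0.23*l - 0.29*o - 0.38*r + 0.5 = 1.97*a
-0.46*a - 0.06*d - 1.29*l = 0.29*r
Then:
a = 0.14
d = 0.30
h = 0.28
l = -0.02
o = -0.05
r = -0.17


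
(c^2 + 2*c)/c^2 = (c + 2)/c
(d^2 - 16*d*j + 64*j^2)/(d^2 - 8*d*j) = (d - 8*j)/d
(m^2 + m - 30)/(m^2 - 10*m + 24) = (m^2 + m - 30)/(m^2 - 10*m + 24)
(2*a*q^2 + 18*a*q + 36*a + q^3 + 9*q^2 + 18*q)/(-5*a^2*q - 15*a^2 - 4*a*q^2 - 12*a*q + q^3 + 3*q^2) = (2*a*q + 12*a + q^2 + 6*q)/(-5*a^2 - 4*a*q + q^2)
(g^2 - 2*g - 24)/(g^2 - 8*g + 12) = (g + 4)/(g - 2)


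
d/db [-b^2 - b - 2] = -2*b - 1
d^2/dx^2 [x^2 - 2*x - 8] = 2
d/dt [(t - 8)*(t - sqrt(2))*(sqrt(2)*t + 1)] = 3*sqrt(2)*t^2 - 16*sqrt(2)*t - 2*t - sqrt(2) + 8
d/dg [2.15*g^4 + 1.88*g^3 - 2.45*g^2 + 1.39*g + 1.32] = 8.6*g^3 + 5.64*g^2 - 4.9*g + 1.39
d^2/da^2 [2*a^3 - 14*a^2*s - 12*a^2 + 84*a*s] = 12*a - 28*s - 24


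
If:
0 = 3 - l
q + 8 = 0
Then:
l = 3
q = -8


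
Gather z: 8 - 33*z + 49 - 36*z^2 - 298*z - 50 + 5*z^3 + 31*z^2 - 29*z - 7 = 5*z^3 - 5*z^2 - 360*z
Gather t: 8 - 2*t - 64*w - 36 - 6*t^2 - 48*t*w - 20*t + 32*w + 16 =-6*t^2 + t*(-48*w - 22) - 32*w - 12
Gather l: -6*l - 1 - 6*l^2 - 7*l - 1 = -6*l^2 - 13*l - 2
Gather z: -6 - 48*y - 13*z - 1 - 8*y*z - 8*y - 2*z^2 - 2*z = -56*y - 2*z^2 + z*(-8*y - 15) - 7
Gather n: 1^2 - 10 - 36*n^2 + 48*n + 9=-36*n^2 + 48*n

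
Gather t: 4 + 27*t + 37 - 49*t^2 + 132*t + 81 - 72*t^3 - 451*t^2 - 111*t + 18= -72*t^3 - 500*t^2 + 48*t + 140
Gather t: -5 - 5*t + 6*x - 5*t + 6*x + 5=-10*t + 12*x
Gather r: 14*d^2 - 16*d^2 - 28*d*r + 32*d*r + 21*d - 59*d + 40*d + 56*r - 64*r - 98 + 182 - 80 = -2*d^2 + 2*d + r*(4*d - 8) + 4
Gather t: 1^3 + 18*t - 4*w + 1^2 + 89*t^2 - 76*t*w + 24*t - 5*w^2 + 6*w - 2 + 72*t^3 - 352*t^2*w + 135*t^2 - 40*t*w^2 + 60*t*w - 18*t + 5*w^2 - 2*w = 72*t^3 + t^2*(224 - 352*w) + t*(-40*w^2 - 16*w + 24)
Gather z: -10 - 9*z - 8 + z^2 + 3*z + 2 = z^2 - 6*z - 16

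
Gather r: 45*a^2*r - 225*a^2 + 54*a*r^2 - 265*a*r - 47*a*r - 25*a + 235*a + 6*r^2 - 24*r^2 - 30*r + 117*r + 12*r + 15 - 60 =-225*a^2 + 210*a + r^2*(54*a - 18) + r*(45*a^2 - 312*a + 99) - 45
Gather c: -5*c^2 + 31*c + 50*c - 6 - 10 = -5*c^2 + 81*c - 16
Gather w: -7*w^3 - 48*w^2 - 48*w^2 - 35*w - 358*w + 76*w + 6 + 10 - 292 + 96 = -7*w^3 - 96*w^2 - 317*w - 180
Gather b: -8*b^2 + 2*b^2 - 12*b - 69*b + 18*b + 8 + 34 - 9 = -6*b^2 - 63*b + 33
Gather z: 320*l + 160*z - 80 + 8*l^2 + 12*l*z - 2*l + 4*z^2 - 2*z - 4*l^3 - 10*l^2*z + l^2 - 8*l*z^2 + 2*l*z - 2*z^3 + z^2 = -4*l^3 + 9*l^2 + 318*l - 2*z^3 + z^2*(5 - 8*l) + z*(-10*l^2 + 14*l + 158) - 80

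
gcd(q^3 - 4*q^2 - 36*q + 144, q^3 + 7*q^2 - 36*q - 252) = q^2 - 36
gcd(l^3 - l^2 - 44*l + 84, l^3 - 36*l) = l - 6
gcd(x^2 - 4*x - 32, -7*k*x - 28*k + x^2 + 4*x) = x + 4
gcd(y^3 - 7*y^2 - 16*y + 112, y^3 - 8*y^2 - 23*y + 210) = y - 7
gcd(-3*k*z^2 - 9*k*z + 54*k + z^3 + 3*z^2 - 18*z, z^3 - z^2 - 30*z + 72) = z^2 + 3*z - 18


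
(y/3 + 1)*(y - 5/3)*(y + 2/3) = y^3/3 + 2*y^2/3 - 37*y/27 - 10/9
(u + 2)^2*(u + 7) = u^3 + 11*u^2 + 32*u + 28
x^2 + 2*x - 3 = (x - 1)*(x + 3)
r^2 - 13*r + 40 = (r - 8)*(r - 5)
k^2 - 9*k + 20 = (k - 5)*(k - 4)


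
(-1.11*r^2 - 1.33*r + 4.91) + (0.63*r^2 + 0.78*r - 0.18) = -0.48*r^2 - 0.55*r + 4.73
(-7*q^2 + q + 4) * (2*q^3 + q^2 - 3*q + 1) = -14*q^5 - 5*q^4 + 30*q^3 - 6*q^2 - 11*q + 4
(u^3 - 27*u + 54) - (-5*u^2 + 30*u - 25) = u^3 + 5*u^2 - 57*u + 79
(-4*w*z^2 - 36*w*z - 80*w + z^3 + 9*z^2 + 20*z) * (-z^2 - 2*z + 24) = 4*w*z^4 + 44*w*z^3 + 56*w*z^2 - 704*w*z - 1920*w - z^5 - 11*z^4 - 14*z^3 + 176*z^2 + 480*z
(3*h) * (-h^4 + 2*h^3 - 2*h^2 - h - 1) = -3*h^5 + 6*h^4 - 6*h^3 - 3*h^2 - 3*h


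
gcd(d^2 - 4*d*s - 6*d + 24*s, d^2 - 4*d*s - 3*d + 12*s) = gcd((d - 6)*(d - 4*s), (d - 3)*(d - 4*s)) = -d + 4*s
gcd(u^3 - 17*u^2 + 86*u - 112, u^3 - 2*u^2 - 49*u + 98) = u^2 - 9*u + 14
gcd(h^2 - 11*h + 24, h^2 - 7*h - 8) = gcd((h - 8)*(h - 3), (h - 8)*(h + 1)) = h - 8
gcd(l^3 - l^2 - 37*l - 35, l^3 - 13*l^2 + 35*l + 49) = l^2 - 6*l - 7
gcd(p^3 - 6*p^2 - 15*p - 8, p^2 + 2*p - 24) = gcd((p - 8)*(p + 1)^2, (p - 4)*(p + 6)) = 1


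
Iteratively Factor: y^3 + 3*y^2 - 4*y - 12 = (y - 2)*(y^2 + 5*y + 6) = (y - 2)*(y + 3)*(y + 2)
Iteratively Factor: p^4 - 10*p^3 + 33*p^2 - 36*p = (p - 4)*(p^3 - 6*p^2 + 9*p) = (p - 4)*(p - 3)*(p^2 - 3*p) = p*(p - 4)*(p - 3)*(p - 3)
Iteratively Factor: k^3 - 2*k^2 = (k)*(k^2 - 2*k) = k^2*(k - 2)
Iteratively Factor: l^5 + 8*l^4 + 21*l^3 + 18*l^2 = (l)*(l^4 + 8*l^3 + 21*l^2 + 18*l) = l*(l + 3)*(l^3 + 5*l^2 + 6*l) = l*(l + 2)*(l + 3)*(l^2 + 3*l) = l^2*(l + 2)*(l + 3)*(l + 3)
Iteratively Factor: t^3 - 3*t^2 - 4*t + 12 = (t - 2)*(t^2 - t - 6) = (t - 3)*(t - 2)*(t + 2)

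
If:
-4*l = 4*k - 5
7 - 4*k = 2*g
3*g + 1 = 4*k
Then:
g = 6/5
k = 23/20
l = 1/10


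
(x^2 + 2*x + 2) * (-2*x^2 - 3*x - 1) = -2*x^4 - 7*x^3 - 11*x^2 - 8*x - 2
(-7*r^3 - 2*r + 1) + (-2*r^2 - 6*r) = -7*r^3 - 2*r^2 - 8*r + 1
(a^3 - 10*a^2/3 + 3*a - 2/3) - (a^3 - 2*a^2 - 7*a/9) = -4*a^2/3 + 34*a/9 - 2/3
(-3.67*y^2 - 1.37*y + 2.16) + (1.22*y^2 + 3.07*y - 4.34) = -2.45*y^2 + 1.7*y - 2.18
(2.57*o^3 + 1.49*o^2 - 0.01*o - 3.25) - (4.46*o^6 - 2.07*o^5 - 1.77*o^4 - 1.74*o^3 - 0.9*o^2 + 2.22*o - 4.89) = -4.46*o^6 + 2.07*o^5 + 1.77*o^4 + 4.31*o^3 + 2.39*o^2 - 2.23*o + 1.64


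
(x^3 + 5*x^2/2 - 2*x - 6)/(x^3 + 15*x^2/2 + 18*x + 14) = (2*x - 3)/(2*x + 7)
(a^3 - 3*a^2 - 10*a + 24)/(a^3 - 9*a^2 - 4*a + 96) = (a - 2)/(a - 8)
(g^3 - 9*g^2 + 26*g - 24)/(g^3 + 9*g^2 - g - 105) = (g^2 - 6*g + 8)/(g^2 + 12*g + 35)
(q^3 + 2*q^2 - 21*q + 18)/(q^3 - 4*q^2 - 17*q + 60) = (q^2 + 5*q - 6)/(q^2 - q - 20)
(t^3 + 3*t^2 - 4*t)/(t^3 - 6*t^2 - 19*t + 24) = t*(t + 4)/(t^2 - 5*t - 24)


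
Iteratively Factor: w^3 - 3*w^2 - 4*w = (w + 1)*(w^2 - 4*w) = w*(w + 1)*(w - 4)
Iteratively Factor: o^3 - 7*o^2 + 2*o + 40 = (o - 4)*(o^2 - 3*o - 10) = (o - 4)*(o + 2)*(o - 5)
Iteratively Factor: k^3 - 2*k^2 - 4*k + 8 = (k - 2)*(k^2 - 4) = (k - 2)*(k + 2)*(k - 2)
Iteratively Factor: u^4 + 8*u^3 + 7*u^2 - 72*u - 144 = (u - 3)*(u^3 + 11*u^2 + 40*u + 48) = (u - 3)*(u + 4)*(u^2 + 7*u + 12) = (u - 3)*(u + 3)*(u + 4)*(u + 4)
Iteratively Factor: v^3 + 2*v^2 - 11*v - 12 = (v + 1)*(v^2 + v - 12) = (v - 3)*(v + 1)*(v + 4)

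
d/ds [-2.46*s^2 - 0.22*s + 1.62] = -4.92*s - 0.22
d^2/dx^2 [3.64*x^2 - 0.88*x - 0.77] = 7.28000000000000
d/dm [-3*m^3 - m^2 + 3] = m*(-9*m - 2)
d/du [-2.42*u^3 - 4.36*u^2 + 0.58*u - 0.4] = -7.26*u^2 - 8.72*u + 0.58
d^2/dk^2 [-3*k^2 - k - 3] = -6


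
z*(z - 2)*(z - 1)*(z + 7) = z^4 + 4*z^3 - 19*z^2 + 14*z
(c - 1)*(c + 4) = c^2 + 3*c - 4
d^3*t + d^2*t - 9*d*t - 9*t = (d - 3)*(d + 3)*(d*t + t)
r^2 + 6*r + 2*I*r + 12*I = (r + 6)*(r + 2*I)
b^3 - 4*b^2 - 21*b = b*(b - 7)*(b + 3)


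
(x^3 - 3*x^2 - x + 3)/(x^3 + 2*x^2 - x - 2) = (x - 3)/(x + 2)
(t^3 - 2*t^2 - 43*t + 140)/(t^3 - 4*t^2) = 1 + 2/t - 35/t^2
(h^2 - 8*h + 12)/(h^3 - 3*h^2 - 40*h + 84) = (h - 6)/(h^2 - h - 42)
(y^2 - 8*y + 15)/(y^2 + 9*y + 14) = (y^2 - 8*y + 15)/(y^2 + 9*y + 14)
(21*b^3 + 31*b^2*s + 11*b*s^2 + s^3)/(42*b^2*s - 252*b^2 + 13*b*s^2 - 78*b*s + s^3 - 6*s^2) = (3*b^2 + 4*b*s + s^2)/(6*b*s - 36*b + s^2 - 6*s)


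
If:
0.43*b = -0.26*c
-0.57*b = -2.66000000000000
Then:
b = 4.67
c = -7.72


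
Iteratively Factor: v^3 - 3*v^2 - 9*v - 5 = (v + 1)*(v^2 - 4*v - 5) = (v - 5)*(v + 1)*(v + 1)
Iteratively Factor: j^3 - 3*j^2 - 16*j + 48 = (j - 4)*(j^2 + j - 12) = (j - 4)*(j - 3)*(j + 4)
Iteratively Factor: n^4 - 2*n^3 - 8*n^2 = (n)*(n^3 - 2*n^2 - 8*n) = n*(n + 2)*(n^2 - 4*n) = n^2*(n + 2)*(n - 4)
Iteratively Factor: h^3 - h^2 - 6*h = (h + 2)*(h^2 - 3*h) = h*(h + 2)*(h - 3)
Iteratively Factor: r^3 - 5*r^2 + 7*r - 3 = (r - 1)*(r^2 - 4*r + 3) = (r - 1)^2*(r - 3)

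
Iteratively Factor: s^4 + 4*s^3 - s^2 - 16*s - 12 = (s + 2)*(s^3 + 2*s^2 - 5*s - 6) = (s - 2)*(s + 2)*(s^2 + 4*s + 3) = (s - 2)*(s + 1)*(s + 2)*(s + 3)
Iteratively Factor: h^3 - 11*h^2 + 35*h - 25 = (h - 5)*(h^2 - 6*h + 5) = (h - 5)*(h - 1)*(h - 5)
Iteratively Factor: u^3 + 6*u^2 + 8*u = (u + 2)*(u^2 + 4*u) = u*(u + 2)*(u + 4)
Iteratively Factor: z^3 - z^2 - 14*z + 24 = (z + 4)*(z^2 - 5*z + 6) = (z - 2)*(z + 4)*(z - 3)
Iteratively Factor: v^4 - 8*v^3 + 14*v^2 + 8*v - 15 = (v - 5)*(v^3 - 3*v^2 - v + 3) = (v - 5)*(v - 3)*(v^2 - 1) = (v - 5)*(v - 3)*(v - 1)*(v + 1)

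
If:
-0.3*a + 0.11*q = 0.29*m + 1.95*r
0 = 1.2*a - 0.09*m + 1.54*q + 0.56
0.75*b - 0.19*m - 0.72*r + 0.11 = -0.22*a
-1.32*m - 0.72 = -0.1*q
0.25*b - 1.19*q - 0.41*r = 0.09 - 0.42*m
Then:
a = -0.07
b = -0.20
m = -0.57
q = -0.35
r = 0.08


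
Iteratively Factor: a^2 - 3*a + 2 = (a - 1)*(a - 2)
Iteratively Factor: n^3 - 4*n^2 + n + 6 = (n + 1)*(n^2 - 5*n + 6) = (n - 2)*(n + 1)*(n - 3)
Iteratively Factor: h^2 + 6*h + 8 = (h + 4)*(h + 2)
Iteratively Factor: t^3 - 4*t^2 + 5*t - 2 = (t - 1)*(t^2 - 3*t + 2) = (t - 1)^2*(t - 2)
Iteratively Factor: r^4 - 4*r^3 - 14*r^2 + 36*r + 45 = (r - 3)*(r^3 - r^2 - 17*r - 15) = (r - 3)*(r + 1)*(r^2 - 2*r - 15) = (r - 3)*(r + 1)*(r + 3)*(r - 5)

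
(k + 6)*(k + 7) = k^2 + 13*k + 42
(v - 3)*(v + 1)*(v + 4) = v^3 + 2*v^2 - 11*v - 12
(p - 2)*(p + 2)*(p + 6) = p^3 + 6*p^2 - 4*p - 24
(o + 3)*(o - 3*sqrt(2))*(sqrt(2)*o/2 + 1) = sqrt(2)*o^3/2 - 2*o^2 + 3*sqrt(2)*o^2/2 - 6*o - 3*sqrt(2)*o - 9*sqrt(2)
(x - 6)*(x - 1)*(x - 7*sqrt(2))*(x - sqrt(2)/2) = x^4 - 15*sqrt(2)*x^3/2 - 7*x^3 + 13*x^2 + 105*sqrt(2)*x^2/2 - 45*sqrt(2)*x - 49*x + 42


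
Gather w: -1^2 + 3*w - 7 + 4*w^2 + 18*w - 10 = 4*w^2 + 21*w - 18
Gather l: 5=5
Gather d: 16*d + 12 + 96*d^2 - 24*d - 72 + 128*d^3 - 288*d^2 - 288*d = 128*d^3 - 192*d^2 - 296*d - 60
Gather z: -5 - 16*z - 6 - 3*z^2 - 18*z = -3*z^2 - 34*z - 11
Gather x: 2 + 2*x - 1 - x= x + 1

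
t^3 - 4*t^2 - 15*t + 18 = (t - 6)*(t - 1)*(t + 3)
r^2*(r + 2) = r^3 + 2*r^2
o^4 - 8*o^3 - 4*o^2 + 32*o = o*(o - 8)*(o - 2)*(o + 2)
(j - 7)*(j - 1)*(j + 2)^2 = j^4 - 4*j^3 - 21*j^2 - 4*j + 28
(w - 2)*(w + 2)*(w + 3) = w^3 + 3*w^2 - 4*w - 12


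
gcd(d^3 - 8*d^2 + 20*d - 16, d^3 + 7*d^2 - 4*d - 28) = d - 2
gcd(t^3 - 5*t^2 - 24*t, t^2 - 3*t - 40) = t - 8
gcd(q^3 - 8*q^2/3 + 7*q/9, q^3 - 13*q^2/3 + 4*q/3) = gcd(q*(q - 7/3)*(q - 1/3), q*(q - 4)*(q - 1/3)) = q^2 - q/3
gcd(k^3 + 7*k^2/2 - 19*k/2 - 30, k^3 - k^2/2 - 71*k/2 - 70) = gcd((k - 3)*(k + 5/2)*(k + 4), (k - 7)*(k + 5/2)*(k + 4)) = k^2 + 13*k/2 + 10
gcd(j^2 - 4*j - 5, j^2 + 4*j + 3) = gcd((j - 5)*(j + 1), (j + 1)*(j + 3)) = j + 1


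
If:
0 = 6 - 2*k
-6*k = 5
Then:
No Solution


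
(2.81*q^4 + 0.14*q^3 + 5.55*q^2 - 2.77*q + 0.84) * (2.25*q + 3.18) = 6.3225*q^5 + 9.2508*q^4 + 12.9327*q^3 + 11.4165*q^2 - 6.9186*q + 2.6712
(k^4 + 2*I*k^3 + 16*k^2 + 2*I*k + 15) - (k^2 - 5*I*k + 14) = k^4 + 2*I*k^3 + 15*k^2 + 7*I*k + 1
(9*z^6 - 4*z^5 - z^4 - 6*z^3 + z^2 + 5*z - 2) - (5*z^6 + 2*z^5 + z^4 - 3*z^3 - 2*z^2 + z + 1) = 4*z^6 - 6*z^5 - 2*z^4 - 3*z^3 + 3*z^2 + 4*z - 3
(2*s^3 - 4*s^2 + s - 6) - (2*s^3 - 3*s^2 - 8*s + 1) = -s^2 + 9*s - 7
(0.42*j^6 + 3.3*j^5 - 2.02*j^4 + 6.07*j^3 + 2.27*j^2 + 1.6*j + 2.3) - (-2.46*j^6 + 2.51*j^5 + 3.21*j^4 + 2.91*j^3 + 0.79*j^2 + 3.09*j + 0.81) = 2.88*j^6 + 0.79*j^5 - 5.23*j^4 + 3.16*j^3 + 1.48*j^2 - 1.49*j + 1.49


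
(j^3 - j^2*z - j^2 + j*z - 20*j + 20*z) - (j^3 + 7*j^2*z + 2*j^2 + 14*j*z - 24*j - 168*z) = -8*j^2*z - 3*j^2 - 13*j*z + 4*j + 188*z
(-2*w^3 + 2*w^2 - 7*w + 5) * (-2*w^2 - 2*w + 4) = 4*w^5 + 2*w^3 + 12*w^2 - 38*w + 20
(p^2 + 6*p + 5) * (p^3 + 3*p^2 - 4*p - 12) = p^5 + 9*p^4 + 19*p^3 - 21*p^2 - 92*p - 60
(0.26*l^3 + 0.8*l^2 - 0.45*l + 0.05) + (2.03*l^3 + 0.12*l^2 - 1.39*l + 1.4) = 2.29*l^3 + 0.92*l^2 - 1.84*l + 1.45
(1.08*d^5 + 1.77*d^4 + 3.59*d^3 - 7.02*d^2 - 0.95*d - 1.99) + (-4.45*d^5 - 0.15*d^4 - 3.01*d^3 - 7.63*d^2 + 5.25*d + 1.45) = -3.37*d^5 + 1.62*d^4 + 0.58*d^3 - 14.65*d^2 + 4.3*d - 0.54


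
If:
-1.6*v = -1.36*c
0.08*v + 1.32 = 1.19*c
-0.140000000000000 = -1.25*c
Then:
No Solution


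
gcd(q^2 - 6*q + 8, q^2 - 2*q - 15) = 1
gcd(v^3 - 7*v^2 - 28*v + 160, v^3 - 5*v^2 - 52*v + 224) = v^2 - 12*v + 32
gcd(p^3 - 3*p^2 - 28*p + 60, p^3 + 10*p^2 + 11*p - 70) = p^2 + 3*p - 10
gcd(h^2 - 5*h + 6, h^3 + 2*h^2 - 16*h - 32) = 1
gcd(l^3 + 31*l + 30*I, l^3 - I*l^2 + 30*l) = l^2 - I*l + 30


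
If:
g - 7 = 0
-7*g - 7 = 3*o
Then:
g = 7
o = -56/3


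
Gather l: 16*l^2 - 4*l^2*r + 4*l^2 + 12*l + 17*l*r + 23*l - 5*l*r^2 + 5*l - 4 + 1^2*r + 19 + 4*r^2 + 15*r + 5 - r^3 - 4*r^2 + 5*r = l^2*(20 - 4*r) + l*(-5*r^2 + 17*r + 40) - r^3 + 21*r + 20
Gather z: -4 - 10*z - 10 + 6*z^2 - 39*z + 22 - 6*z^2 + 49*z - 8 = 0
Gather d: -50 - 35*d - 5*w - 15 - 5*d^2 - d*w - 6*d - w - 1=-5*d^2 + d*(-w - 41) - 6*w - 66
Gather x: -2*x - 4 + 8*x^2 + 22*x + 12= 8*x^2 + 20*x + 8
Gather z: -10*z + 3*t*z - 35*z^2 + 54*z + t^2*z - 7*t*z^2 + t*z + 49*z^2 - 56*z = z^2*(14 - 7*t) + z*(t^2 + 4*t - 12)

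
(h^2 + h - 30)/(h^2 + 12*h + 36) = (h - 5)/(h + 6)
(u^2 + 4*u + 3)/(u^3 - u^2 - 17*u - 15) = 1/(u - 5)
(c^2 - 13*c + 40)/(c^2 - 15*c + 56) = (c - 5)/(c - 7)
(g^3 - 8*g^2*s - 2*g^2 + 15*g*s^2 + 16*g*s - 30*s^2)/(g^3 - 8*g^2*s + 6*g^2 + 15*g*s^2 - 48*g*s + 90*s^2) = (g - 2)/(g + 6)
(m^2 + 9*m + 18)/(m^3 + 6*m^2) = (m + 3)/m^2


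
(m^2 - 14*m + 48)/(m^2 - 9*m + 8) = (m - 6)/(m - 1)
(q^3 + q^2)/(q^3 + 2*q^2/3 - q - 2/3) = 3*q^2/(3*q^2 - q - 2)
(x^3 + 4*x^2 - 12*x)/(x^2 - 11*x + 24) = x*(x^2 + 4*x - 12)/(x^2 - 11*x + 24)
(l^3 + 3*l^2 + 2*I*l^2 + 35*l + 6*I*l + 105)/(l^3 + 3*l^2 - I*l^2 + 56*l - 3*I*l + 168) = (l - 5*I)/(l - 8*I)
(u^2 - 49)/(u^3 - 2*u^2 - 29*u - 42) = (u + 7)/(u^2 + 5*u + 6)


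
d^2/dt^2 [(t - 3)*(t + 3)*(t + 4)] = 6*t + 8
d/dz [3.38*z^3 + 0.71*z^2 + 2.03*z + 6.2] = 10.14*z^2 + 1.42*z + 2.03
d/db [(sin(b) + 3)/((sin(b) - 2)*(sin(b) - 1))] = (-6*sin(b) + cos(b)^2 + 10)*cos(b)/((sin(b) - 2)^2*(sin(b) - 1)^2)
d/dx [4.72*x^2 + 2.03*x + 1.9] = 9.44*x + 2.03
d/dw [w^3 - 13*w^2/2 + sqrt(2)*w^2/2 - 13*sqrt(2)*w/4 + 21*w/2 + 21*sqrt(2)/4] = 3*w^2 - 13*w + sqrt(2)*w - 13*sqrt(2)/4 + 21/2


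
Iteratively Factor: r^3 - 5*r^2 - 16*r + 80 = (r - 5)*(r^2 - 16) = (r - 5)*(r + 4)*(r - 4)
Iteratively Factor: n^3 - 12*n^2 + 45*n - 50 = (n - 5)*(n^2 - 7*n + 10) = (n - 5)*(n - 2)*(n - 5)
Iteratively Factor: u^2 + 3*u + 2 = (u + 1)*(u + 2)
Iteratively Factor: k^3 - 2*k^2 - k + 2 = (k - 2)*(k^2 - 1) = (k - 2)*(k - 1)*(k + 1)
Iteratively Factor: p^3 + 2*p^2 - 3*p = (p)*(p^2 + 2*p - 3) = p*(p - 1)*(p + 3)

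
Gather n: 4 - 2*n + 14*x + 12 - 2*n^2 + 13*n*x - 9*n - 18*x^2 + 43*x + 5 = -2*n^2 + n*(13*x - 11) - 18*x^2 + 57*x + 21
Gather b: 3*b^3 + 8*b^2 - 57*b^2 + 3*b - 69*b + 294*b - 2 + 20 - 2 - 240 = 3*b^3 - 49*b^2 + 228*b - 224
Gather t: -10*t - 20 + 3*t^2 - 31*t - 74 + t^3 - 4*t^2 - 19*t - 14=t^3 - t^2 - 60*t - 108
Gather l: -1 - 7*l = -7*l - 1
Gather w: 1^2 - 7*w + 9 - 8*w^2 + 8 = -8*w^2 - 7*w + 18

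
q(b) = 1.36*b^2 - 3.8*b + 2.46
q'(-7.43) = -24.01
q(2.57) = 1.68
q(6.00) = 28.62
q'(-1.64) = -8.26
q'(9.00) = 20.68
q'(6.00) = 12.52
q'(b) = 2.72*b - 3.8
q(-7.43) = 105.77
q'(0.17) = -3.34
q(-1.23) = 9.19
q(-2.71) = 22.75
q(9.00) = 78.42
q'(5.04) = 9.91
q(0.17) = 1.85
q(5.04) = 17.85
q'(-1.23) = -7.15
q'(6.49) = 13.85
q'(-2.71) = -11.17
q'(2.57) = 3.19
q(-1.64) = 12.35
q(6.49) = 35.08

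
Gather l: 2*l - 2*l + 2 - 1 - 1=0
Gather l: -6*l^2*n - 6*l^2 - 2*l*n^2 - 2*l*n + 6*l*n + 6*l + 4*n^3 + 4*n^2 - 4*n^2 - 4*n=l^2*(-6*n - 6) + l*(-2*n^2 + 4*n + 6) + 4*n^3 - 4*n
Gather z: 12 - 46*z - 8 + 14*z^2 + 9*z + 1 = 14*z^2 - 37*z + 5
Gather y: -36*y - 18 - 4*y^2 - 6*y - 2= -4*y^2 - 42*y - 20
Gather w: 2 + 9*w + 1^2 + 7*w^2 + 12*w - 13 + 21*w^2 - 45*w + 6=28*w^2 - 24*w - 4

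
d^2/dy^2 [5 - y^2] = -2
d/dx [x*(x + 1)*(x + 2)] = 3*x^2 + 6*x + 2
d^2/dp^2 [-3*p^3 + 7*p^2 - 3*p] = 14 - 18*p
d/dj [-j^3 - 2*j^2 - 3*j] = -3*j^2 - 4*j - 3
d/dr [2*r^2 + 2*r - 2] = 4*r + 2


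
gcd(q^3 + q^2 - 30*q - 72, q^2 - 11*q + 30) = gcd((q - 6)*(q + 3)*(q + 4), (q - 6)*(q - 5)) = q - 6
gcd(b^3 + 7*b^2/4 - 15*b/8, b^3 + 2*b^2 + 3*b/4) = b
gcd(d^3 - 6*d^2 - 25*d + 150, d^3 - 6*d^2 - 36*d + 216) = d - 6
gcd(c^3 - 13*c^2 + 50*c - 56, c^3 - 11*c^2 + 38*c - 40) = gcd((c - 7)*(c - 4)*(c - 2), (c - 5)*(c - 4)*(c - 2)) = c^2 - 6*c + 8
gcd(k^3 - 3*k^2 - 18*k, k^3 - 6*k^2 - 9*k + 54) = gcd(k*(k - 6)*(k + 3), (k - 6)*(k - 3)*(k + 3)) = k^2 - 3*k - 18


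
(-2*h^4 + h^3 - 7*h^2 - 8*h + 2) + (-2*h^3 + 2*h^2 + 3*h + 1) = -2*h^4 - h^3 - 5*h^2 - 5*h + 3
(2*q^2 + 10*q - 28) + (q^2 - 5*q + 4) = 3*q^2 + 5*q - 24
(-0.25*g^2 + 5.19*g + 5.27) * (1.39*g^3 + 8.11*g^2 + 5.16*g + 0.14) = -0.3475*g^5 + 5.1866*g^4 + 48.1262*g^3 + 69.4851*g^2 + 27.9198*g + 0.7378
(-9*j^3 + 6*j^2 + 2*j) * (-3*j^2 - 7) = 27*j^5 - 18*j^4 + 57*j^3 - 42*j^2 - 14*j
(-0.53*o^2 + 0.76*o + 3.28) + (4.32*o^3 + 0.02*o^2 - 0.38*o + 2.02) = 4.32*o^3 - 0.51*o^2 + 0.38*o + 5.3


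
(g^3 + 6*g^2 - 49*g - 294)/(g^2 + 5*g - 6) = (g^2 - 49)/(g - 1)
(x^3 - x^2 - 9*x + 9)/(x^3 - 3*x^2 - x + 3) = (x + 3)/(x + 1)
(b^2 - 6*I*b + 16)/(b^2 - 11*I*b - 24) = (b + 2*I)/(b - 3*I)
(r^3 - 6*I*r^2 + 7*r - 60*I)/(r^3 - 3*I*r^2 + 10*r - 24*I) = (r - 5*I)/(r - 2*I)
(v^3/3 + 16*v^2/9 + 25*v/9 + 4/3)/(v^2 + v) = v/3 + 13/9 + 4/(3*v)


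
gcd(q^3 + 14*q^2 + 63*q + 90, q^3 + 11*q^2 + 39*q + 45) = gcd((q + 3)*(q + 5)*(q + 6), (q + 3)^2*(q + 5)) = q^2 + 8*q + 15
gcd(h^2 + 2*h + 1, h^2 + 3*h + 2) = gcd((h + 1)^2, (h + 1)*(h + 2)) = h + 1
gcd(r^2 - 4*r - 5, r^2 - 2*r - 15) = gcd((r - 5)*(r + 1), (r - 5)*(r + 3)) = r - 5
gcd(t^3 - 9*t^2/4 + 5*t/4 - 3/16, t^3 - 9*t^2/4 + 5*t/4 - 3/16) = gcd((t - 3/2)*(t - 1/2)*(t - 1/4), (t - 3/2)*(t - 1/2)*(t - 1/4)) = t^3 - 9*t^2/4 + 5*t/4 - 3/16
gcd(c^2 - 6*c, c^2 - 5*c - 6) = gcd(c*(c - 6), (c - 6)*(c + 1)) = c - 6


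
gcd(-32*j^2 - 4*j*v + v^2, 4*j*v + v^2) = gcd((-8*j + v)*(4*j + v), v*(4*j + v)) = 4*j + v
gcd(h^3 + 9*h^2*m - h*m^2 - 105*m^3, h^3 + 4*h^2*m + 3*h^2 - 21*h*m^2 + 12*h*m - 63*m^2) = h^2 + 4*h*m - 21*m^2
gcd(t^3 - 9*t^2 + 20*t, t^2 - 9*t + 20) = t^2 - 9*t + 20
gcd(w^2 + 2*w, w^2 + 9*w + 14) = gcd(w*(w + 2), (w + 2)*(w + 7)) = w + 2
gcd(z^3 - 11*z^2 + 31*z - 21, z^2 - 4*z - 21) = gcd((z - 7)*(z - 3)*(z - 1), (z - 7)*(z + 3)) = z - 7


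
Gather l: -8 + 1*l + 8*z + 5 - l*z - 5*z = l*(1 - z) + 3*z - 3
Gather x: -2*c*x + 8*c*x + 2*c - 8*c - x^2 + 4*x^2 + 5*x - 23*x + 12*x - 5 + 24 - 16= -6*c + 3*x^2 + x*(6*c - 6) + 3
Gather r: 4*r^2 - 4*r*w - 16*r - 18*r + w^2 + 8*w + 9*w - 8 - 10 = 4*r^2 + r*(-4*w - 34) + w^2 + 17*w - 18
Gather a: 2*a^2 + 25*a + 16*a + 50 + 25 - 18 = 2*a^2 + 41*a + 57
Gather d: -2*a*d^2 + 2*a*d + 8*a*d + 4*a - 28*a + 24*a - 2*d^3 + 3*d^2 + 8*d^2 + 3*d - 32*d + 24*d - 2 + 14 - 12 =-2*d^3 + d^2*(11 - 2*a) + d*(10*a - 5)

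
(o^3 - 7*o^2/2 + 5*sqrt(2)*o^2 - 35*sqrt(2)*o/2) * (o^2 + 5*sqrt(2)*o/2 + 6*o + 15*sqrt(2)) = o^5 + 5*o^4/2 + 15*sqrt(2)*o^4/2 + 4*o^3 + 75*sqrt(2)*o^3/4 - 315*sqrt(2)*o^2/2 + 125*o^2/2 - 525*o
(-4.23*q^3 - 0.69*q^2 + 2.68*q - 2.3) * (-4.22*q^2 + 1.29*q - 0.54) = 17.8506*q^5 - 2.5449*q^4 - 9.9155*q^3 + 13.5358*q^2 - 4.4142*q + 1.242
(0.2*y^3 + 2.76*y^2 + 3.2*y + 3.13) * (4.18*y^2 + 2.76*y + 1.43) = 0.836*y^5 + 12.0888*y^4 + 21.2796*y^3 + 25.8622*y^2 + 13.2148*y + 4.4759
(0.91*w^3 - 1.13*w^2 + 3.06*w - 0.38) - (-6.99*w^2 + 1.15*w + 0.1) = 0.91*w^3 + 5.86*w^2 + 1.91*w - 0.48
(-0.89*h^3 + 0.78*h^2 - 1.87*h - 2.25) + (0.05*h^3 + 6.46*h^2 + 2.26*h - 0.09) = -0.84*h^3 + 7.24*h^2 + 0.39*h - 2.34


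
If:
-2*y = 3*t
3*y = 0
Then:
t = 0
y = 0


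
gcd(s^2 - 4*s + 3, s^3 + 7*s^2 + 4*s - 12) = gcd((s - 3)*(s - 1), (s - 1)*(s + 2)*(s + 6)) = s - 1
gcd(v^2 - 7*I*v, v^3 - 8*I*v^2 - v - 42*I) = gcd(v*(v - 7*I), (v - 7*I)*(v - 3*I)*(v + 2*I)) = v - 7*I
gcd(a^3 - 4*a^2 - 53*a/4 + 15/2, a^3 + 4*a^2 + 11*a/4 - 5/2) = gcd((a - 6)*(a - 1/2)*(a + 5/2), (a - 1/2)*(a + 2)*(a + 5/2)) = a^2 + 2*a - 5/4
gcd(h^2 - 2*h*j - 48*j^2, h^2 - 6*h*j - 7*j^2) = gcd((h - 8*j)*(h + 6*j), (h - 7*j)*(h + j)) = 1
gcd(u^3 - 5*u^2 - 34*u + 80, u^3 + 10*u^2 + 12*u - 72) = u - 2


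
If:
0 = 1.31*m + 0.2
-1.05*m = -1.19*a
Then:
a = -0.13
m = -0.15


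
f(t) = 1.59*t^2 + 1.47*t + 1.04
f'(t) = 3.18*t + 1.47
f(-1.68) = 3.06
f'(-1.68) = -3.87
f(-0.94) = 1.06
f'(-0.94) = -1.52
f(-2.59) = 7.90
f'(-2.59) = -6.77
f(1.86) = 9.27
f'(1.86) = 7.38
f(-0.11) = 0.90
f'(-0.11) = 1.12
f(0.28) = 1.58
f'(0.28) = 2.36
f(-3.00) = 10.94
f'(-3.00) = -8.07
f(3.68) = 27.98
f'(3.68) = 13.17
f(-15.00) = 336.74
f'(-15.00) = -46.23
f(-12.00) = 212.36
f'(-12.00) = -36.69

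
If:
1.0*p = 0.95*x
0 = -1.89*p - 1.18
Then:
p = -0.62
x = -0.66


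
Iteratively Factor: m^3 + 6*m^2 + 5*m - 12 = (m + 4)*(m^2 + 2*m - 3) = (m - 1)*(m + 4)*(m + 3)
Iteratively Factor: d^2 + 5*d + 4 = (d + 4)*(d + 1)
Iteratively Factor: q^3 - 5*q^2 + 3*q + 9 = (q + 1)*(q^2 - 6*q + 9) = (q - 3)*(q + 1)*(q - 3)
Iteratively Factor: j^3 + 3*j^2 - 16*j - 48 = (j + 3)*(j^2 - 16) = (j - 4)*(j + 3)*(j + 4)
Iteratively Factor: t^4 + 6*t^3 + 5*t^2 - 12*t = (t)*(t^3 + 6*t^2 + 5*t - 12) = t*(t + 4)*(t^2 + 2*t - 3) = t*(t + 3)*(t + 4)*(t - 1)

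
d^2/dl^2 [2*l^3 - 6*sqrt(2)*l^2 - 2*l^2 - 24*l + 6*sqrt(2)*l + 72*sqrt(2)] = 12*l - 12*sqrt(2) - 4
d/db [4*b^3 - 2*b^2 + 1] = 4*b*(3*b - 1)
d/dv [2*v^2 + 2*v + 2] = 4*v + 2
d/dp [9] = 0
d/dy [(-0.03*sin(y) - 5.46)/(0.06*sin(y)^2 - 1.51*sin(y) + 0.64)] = (0.0018*sin(y)^2 + 0.6552*sin(y) - 8.2638)*cos(y)/(0.0036*sin(y)^4 - 0.1812*sin(y)^3 + 2.3569*sin(y)^2 - 1.9328*sin(y) + 0.4096)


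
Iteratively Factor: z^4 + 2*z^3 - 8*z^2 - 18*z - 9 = (z + 3)*(z^3 - z^2 - 5*z - 3) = (z - 3)*(z + 3)*(z^2 + 2*z + 1) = (z - 3)*(z + 1)*(z + 3)*(z + 1)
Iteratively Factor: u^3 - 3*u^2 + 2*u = (u - 1)*(u^2 - 2*u) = (u - 2)*(u - 1)*(u)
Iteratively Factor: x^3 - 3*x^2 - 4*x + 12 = (x - 3)*(x^2 - 4) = (x - 3)*(x + 2)*(x - 2)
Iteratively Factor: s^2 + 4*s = (s)*(s + 4)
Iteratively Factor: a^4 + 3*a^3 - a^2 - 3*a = (a - 1)*(a^3 + 4*a^2 + 3*a) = a*(a - 1)*(a^2 + 4*a + 3) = a*(a - 1)*(a + 1)*(a + 3)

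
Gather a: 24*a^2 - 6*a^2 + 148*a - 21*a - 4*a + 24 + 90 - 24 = 18*a^2 + 123*a + 90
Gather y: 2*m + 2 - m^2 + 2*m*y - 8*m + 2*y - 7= -m^2 - 6*m + y*(2*m + 2) - 5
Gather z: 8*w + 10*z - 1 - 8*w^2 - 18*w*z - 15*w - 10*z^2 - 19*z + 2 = -8*w^2 - 7*w - 10*z^2 + z*(-18*w - 9) + 1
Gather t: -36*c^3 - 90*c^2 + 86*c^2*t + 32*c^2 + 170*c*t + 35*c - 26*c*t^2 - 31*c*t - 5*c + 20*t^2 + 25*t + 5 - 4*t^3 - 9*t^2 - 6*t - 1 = -36*c^3 - 58*c^2 + 30*c - 4*t^3 + t^2*(11 - 26*c) + t*(86*c^2 + 139*c + 19) + 4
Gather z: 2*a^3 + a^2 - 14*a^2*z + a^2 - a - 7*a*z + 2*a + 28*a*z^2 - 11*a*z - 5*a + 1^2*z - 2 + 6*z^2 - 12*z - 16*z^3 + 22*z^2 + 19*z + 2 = 2*a^3 + 2*a^2 - 4*a - 16*z^3 + z^2*(28*a + 28) + z*(-14*a^2 - 18*a + 8)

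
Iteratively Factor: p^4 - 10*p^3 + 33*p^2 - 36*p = (p)*(p^3 - 10*p^2 + 33*p - 36) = p*(p - 4)*(p^2 - 6*p + 9) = p*(p - 4)*(p - 3)*(p - 3)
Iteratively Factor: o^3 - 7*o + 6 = (o - 2)*(o^2 + 2*o - 3) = (o - 2)*(o - 1)*(o + 3)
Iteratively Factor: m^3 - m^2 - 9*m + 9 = (m - 1)*(m^2 - 9) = (m - 3)*(m - 1)*(m + 3)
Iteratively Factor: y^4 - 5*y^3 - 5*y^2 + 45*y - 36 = (y - 1)*(y^3 - 4*y^2 - 9*y + 36) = (y - 4)*(y - 1)*(y^2 - 9) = (y - 4)*(y - 1)*(y + 3)*(y - 3)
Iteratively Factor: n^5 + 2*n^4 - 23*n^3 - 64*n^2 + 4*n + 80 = (n + 2)*(n^4 - 23*n^2 - 18*n + 40) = (n + 2)*(n + 4)*(n^3 - 4*n^2 - 7*n + 10) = (n - 1)*(n + 2)*(n + 4)*(n^2 - 3*n - 10) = (n - 5)*(n - 1)*(n + 2)*(n + 4)*(n + 2)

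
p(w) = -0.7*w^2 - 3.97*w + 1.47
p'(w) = -1.4*w - 3.97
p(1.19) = -4.25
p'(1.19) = -5.64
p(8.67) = -85.57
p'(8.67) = -16.11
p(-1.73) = 6.24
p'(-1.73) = -1.55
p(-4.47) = 5.23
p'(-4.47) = 2.29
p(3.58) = -21.71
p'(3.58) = -8.98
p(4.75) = -33.18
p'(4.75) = -10.62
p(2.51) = -12.90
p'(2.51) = -7.48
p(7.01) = -60.76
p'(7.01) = -13.78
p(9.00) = -90.96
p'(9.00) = -16.57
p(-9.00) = -19.50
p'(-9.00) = 8.63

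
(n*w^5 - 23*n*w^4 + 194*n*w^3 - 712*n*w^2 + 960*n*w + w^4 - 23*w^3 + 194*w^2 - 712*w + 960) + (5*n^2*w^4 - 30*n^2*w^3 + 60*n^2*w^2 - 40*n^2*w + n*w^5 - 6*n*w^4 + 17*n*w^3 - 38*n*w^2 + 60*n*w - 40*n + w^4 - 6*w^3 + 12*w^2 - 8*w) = 5*n^2*w^4 - 30*n^2*w^3 + 60*n^2*w^2 - 40*n^2*w + 2*n*w^5 - 29*n*w^4 + 211*n*w^3 - 750*n*w^2 + 1020*n*w - 40*n + 2*w^4 - 29*w^3 + 206*w^2 - 720*w + 960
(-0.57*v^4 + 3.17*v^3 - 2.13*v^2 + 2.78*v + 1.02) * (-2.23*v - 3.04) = 1.2711*v^5 - 5.3363*v^4 - 4.8869*v^3 + 0.2758*v^2 - 10.7258*v - 3.1008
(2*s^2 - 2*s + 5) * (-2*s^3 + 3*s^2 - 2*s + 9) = -4*s^5 + 10*s^4 - 20*s^3 + 37*s^2 - 28*s + 45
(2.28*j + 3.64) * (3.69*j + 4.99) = 8.4132*j^2 + 24.8088*j + 18.1636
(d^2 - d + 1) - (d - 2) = d^2 - 2*d + 3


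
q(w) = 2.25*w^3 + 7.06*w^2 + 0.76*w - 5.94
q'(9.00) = 674.59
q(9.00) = 2213.01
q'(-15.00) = 1307.71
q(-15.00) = -6022.59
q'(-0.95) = -6.56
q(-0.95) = -2.22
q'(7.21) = 453.46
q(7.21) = 1209.86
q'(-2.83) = 14.86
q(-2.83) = -2.54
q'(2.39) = 73.06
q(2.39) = 66.92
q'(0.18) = 3.52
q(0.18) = -5.56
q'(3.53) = 134.71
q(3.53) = 183.69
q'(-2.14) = 1.46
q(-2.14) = 2.71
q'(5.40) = 273.84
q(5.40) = 558.33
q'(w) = 6.75*w^2 + 14.12*w + 0.76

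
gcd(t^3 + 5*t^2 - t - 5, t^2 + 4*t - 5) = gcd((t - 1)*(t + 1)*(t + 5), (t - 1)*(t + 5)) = t^2 + 4*t - 5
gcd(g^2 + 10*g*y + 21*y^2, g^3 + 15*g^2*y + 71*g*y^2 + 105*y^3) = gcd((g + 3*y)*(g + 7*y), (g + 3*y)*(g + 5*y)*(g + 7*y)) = g^2 + 10*g*y + 21*y^2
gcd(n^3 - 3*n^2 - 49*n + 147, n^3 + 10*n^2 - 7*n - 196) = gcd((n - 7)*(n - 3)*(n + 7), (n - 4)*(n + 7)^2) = n + 7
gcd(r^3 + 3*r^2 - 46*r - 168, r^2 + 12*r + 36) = r + 6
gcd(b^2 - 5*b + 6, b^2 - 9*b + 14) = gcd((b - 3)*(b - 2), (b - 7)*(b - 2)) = b - 2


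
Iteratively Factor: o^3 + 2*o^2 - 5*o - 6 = (o - 2)*(o^2 + 4*o + 3) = (o - 2)*(o + 3)*(o + 1)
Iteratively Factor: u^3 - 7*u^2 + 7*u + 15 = (u + 1)*(u^2 - 8*u + 15) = (u - 5)*(u + 1)*(u - 3)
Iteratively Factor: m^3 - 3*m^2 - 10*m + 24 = (m - 4)*(m^2 + m - 6) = (m - 4)*(m + 3)*(m - 2)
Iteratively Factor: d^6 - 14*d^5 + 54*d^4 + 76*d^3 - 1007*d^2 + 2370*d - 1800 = (d - 5)*(d^5 - 9*d^4 + 9*d^3 + 121*d^2 - 402*d + 360) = (d - 5)*(d - 3)*(d^4 - 6*d^3 - 9*d^2 + 94*d - 120) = (d - 5)*(d - 3)^2*(d^3 - 3*d^2 - 18*d + 40) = (d - 5)*(d - 3)^2*(d - 2)*(d^2 - d - 20) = (d - 5)*(d - 3)^2*(d - 2)*(d + 4)*(d - 5)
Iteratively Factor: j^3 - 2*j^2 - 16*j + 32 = (j + 4)*(j^2 - 6*j + 8) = (j - 2)*(j + 4)*(j - 4)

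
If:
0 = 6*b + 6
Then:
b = -1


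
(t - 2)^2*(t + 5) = t^3 + t^2 - 16*t + 20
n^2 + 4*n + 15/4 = (n + 3/2)*(n + 5/2)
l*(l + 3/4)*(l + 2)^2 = l^4 + 19*l^3/4 + 7*l^2 + 3*l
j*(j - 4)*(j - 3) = j^3 - 7*j^2 + 12*j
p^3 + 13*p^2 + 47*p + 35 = (p + 1)*(p + 5)*(p + 7)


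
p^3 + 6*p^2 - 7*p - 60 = (p - 3)*(p + 4)*(p + 5)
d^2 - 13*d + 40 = (d - 8)*(d - 5)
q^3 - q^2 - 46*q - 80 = (q - 8)*(q + 2)*(q + 5)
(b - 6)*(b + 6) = b^2 - 36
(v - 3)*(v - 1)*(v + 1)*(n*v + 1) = n*v^4 - 3*n*v^3 - n*v^2 + 3*n*v + v^3 - 3*v^2 - v + 3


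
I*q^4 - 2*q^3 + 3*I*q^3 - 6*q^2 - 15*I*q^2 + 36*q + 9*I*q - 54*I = (q - 3)*(q + 6)*(q + 3*I)*(I*q + 1)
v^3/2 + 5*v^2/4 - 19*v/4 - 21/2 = (v/2 + 1)*(v - 3)*(v + 7/2)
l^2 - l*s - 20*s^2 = (l - 5*s)*(l + 4*s)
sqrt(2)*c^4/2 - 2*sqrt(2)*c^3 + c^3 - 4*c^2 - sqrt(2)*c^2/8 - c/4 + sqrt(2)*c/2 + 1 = (c - 4)*(c - 1/2)*(c + 1/2)*(sqrt(2)*c/2 + 1)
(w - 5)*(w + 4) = w^2 - w - 20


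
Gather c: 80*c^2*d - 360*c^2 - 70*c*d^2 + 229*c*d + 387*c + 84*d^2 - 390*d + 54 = c^2*(80*d - 360) + c*(-70*d^2 + 229*d + 387) + 84*d^2 - 390*d + 54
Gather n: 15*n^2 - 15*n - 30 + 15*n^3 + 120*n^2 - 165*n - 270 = 15*n^3 + 135*n^2 - 180*n - 300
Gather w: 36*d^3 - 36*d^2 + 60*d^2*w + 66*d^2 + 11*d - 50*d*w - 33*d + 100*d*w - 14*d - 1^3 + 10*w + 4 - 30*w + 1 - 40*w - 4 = 36*d^3 + 30*d^2 - 36*d + w*(60*d^2 + 50*d - 60)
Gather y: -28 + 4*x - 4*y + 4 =4*x - 4*y - 24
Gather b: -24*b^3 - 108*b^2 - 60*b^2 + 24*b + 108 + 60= -24*b^3 - 168*b^2 + 24*b + 168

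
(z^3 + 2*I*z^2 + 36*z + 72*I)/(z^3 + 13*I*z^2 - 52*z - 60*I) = (z - 6*I)/(z + 5*I)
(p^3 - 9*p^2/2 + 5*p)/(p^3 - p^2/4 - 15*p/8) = 4*(-2*p^2 + 9*p - 10)/(-8*p^2 + 2*p + 15)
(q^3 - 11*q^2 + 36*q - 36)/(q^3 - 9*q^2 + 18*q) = (q - 2)/q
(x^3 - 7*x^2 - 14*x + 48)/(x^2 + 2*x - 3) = (x^2 - 10*x + 16)/(x - 1)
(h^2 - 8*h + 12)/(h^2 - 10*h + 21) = (h^2 - 8*h + 12)/(h^2 - 10*h + 21)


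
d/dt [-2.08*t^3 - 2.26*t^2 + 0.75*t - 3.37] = -6.24*t^2 - 4.52*t + 0.75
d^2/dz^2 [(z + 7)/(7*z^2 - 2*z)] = 14*(7*z^3 + 147*z^2 - 42*z + 4)/(z^3*(343*z^3 - 294*z^2 + 84*z - 8))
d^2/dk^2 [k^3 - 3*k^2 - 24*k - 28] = 6*k - 6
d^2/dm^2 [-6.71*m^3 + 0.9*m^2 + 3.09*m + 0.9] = 1.8 - 40.26*m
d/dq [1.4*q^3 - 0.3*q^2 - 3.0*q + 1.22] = 4.2*q^2 - 0.6*q - 3.0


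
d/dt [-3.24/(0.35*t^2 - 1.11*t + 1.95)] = (2.268*t - 3.5964)/(0.35*t^2 - 1.11*t + 1.95)^2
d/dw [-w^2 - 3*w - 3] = -2*w - 3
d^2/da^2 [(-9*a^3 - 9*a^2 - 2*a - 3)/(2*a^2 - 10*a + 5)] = 2*(-998*a^3 + 1584*a^2 - 435*a - 595)/(8*a^6 - 120*a^5 + 660*a^4 - 1600*a^3 + 1650*a^2 - 750*a + 125)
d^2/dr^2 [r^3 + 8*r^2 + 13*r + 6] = 6*r + 16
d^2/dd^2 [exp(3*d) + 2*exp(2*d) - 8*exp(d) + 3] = (9*exp(2*d) + 8*exp(d) - 8)*exp(d)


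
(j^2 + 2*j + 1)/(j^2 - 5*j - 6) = (j + 1)/(j - 6)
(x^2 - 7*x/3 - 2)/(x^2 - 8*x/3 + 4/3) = (3*x^2 - 7*x - 6)/(3*x^2 - 8*x + 4)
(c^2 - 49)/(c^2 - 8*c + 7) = (c + 7)/(c - 1)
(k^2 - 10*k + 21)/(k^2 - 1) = (k^2 - 10*k + 21)/(k^2 - 1)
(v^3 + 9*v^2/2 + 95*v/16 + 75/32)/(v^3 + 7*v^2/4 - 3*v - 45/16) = (4*v + 5)/(2*(2*v - 3))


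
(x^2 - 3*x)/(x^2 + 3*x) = (x - 3)/(x + 3)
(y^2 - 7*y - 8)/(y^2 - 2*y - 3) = (y - 8)/(y - 3)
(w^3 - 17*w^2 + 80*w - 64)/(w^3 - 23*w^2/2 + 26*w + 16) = 2*(w^2 - 9*w + 8)/(2*w^2 - 7*w - 4)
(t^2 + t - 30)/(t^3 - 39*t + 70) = (t + 6)/(t^2 + 5*t - 14)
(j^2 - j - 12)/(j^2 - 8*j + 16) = (j + 3)/(j - 4)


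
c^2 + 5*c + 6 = (c + 2)*(c + 3)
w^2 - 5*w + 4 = (w - 4)*(w - 1)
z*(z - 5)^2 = z^3 - 10*z^2 + 25*z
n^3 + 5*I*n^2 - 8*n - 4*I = (n + I)*(n + 2*I)^2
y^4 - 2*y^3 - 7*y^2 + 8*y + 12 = (y - 3)*(y - 2)*(y + 1)*(y + 2)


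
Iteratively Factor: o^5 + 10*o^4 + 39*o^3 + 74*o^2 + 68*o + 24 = (o + 1)*(o^4 + 9*o^3 + 30*o^2 + 44*o + 24) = (o + 1)*(o + 2)*(o^3 + 7*o^2 + 16*o + 12) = (o + 1)*(o + 2)*(o + 3)*(o^2 + 4*o + 4) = (o + 1)*(o + 2)^2*(o + 3)*(o + 2)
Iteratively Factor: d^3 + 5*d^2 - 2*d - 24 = (d + 3)*(d^2 + 2*d - 8) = (d + 3)*(d + 4)*(d - 2)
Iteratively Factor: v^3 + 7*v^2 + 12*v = (v + 3)*(v^2 + 4*v) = v*(v + 3)*(v + 4)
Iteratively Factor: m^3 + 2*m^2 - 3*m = (m)*(m^2 + 2*m - 3) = m*(m + 3)*(m - 1)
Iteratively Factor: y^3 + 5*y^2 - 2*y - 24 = (y + 4)*(y^2 + y - 6) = (y - 2)*(y + 4)*(y + 3)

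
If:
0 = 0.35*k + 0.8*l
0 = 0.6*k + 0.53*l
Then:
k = 0.00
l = 0.00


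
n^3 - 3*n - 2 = (n - 2)*(n + 1)^2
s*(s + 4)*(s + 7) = s^3 + 11*s^2 + 28*s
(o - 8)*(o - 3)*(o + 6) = o^3 - 5*o^2 - 42*o + 144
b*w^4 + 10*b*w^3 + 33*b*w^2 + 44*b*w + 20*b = (w + 2)^2*(w + 5)*(b*w + b)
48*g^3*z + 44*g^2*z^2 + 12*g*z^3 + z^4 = z*(2*g + z)*(4*g + z)*(6*g + z)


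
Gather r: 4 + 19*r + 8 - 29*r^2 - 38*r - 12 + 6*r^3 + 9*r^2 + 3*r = 6*r^3 - 20*r^2 - 16*r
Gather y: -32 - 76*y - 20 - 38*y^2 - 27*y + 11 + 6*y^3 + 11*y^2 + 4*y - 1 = 6*y^3 - 27*y^2 - 99*y - 42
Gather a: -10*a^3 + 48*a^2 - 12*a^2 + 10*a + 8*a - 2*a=-10*a^3 + 36*a^2 + 16*a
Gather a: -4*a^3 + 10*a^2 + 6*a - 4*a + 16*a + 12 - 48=-4*a^3 + 10*a^2 + 18*a - 36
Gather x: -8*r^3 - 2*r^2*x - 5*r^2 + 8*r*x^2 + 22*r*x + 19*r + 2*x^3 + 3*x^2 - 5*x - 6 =-8*r^3 - 5*r^2 + 19*r + 2*x^3 + x^2*(8*r + 3) + x*(-2*r^2 + 22*r - 5) - 6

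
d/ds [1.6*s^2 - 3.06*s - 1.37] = 3.2*s - 3.06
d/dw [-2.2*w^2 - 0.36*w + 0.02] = -4.4*w - 0.36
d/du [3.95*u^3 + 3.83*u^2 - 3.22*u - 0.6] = 11.85*u^2 + 7.66*u - 3.22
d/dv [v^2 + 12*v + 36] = 2*v + 12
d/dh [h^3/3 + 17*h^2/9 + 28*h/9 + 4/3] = h^2 + 34*h/9 + 28/9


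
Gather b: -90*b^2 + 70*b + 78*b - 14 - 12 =-90*b^2 + 148*b - 26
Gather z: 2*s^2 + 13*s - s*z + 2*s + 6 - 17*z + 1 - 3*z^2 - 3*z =2*s^2 + 15*s - 3*z^2 + z*(-s - 20) + 7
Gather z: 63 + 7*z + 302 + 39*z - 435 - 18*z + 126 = 28*z + 56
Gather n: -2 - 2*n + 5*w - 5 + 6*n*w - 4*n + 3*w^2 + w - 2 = n*(6*w - 6) + 3*w^2 + 6*w - 9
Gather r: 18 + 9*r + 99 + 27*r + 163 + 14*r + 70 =50*r + 350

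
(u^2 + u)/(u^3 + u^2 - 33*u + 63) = u*(u + 1)/(u^3 + u^2 - 33*u + 63)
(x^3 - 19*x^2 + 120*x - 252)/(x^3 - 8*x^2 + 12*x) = (x^2 - 13*x + 42)/(x*(x - 2))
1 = 1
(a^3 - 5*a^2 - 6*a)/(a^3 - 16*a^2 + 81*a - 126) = a*(a + 1)/(a^2 - 10*a + 21)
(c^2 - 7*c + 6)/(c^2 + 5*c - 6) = (c - 6)/(c + 6)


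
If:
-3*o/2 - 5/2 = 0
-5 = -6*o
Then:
No Solution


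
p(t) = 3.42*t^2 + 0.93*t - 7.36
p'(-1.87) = -11.86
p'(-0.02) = 0.79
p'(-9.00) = -60.63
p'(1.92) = 14.06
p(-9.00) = 261.29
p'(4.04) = 28.56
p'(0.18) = 2.16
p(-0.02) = -7.38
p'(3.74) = 26.51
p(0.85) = -4.10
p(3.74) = 43.96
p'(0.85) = 6.74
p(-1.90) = 3.22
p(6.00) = 121.34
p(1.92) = 7.03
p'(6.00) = 41.97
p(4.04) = 52.22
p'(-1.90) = -12.07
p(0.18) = -7.08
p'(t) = 6.84*t + 0.93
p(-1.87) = 2.86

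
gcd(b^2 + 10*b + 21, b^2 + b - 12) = 1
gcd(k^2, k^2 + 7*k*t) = k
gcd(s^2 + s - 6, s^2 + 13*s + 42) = 1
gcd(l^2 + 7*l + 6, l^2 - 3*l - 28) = 1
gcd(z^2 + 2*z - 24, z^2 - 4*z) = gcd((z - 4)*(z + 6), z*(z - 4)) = z - 4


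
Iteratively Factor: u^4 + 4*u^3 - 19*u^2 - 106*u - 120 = (u + 3)*(u^3 + u^2 - 22*u - 40) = (u + 2)*(u + 3)*(u^2 - u - 20) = (u - 5)*(u + 2)*(u + 3)*(u + 4)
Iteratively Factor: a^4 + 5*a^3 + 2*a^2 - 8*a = (a + 4)*(a^3 + a^2 - 2*a) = (a + 2)*(a + 4)*(a^2 - a) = (a - 1)*(a + 2)*(a + 4)*(a)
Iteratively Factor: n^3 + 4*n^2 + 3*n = (n + 3)*(n^2 + n) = (n + 1)*(n + 3)*(n)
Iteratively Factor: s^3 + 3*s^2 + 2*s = (s + 2)*(s^2 + s) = s*(s + 2)*(s + 1)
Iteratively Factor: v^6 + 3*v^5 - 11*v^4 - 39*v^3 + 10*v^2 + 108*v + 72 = (v + 1)*(v^5 + 2*v^4 - 13*v^3 - 26*v^2 + 36*v + 72) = (v - 2)*(v + 1)*(v^4 + 4*v^3 - 5*v^2 - 36*v - 36) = (v - 3)*(v - 2)*(v + 1)*(v^3 + 7*v^2 + 16*v + 12) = (v - 3)*(v - 2)*(v + 1)*(v + 2)*(v^2 + 5*v + 6) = (v - 3)*(v - 2)*(v + 1)*(v + 2)*(v + 3)*(v + 2)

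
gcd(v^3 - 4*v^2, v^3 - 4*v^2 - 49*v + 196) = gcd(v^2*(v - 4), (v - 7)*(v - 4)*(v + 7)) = v - 4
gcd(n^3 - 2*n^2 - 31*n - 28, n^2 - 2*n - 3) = n + 1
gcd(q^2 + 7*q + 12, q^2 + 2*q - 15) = 1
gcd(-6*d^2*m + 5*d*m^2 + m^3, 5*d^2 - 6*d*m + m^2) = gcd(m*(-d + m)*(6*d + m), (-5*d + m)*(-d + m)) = d - m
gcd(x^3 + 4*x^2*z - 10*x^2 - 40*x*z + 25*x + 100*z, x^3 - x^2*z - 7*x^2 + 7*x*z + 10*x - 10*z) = x - 5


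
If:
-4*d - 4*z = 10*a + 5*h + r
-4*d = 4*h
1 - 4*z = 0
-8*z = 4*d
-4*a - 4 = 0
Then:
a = -1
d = -1/2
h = 1/2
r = 17/2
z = 1/4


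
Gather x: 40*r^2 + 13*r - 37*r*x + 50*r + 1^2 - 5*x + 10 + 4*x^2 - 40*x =40*r^2 + 63*r + 4*x^2 + x*(-37*r - 45) + 11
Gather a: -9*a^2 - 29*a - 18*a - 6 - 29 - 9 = -9*a^2 - 47*a - 44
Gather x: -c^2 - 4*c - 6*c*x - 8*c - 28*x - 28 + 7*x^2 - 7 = -c^2 - 12*c + 7*x^2 + x*(-6*c - 28) - 35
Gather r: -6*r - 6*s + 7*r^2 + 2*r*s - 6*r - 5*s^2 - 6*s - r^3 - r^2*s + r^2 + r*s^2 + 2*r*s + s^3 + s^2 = -r^3 + r^2*(8 - s) + r*(s^2 + 4*s - 12) + s^3 - 4*s^2 - 12*s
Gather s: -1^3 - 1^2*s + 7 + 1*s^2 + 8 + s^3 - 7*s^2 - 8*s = s^3 - 6*s^2 - 9*s + 14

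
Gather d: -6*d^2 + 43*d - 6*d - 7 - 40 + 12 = -6*d^2 + 37*d - 35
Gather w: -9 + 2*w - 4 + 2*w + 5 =4*w - 8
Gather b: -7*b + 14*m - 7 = -7*b + 14*m - 7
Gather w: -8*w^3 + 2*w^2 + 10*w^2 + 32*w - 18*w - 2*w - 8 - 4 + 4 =-8*w^3 + 12*w^2 + 12*w - 8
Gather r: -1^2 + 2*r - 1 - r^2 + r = -r^2 + 3*r - 2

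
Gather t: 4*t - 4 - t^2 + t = -t^2 + 5*t - 4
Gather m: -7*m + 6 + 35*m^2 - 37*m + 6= 35*m^2 - 44*m + 12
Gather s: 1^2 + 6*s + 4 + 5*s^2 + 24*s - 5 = 5*s^2 + 30*s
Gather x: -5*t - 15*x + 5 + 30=-5*t - 15*x + 35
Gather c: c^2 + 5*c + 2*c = c^2 + 7*c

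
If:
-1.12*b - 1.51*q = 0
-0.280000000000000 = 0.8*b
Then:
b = -0.35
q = 0.26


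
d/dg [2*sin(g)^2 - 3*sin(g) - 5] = (4*sin(g) - 3)*cos(g)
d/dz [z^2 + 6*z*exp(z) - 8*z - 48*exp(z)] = 6*z*exp(z) + 2*z - 42*exp(z) - 8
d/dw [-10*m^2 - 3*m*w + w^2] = -3*m + 2*w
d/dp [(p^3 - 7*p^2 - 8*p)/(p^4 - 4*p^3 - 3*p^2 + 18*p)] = (-p^3 + 11*p^2 + 26*p + 50)/(p^5 - 5*p^4 - 5*p^3 + 45*p^2 - 108)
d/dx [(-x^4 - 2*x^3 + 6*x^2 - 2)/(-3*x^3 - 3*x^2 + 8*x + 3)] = (3*x^6 + 6*x^5 - 44*x^3 + 12*x^2 + 24*x + 16)/(9*x^6 + 18*x^5 - 39*x^4 - 66*x^3 + 46*x^2 + 48*x + 9)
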